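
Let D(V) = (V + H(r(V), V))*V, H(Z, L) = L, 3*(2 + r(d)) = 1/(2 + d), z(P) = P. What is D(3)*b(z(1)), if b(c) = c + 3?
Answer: 72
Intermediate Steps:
r(d) = -2 + 1/(3*(2 + d))
b(c) = 3 + c
D(V) = 2*V² (D(V) = (V + V)*V = (2*V)*V = 2*V²)
D(3)*b(z(1)) = (2*3²)*(3 + 1) = (2*9)*4 = 18*4 = 72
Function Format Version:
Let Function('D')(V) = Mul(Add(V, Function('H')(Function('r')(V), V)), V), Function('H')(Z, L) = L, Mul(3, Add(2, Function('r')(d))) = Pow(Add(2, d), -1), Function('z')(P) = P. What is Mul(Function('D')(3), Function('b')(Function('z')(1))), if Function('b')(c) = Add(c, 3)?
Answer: 72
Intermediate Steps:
Function('r')(d) = Add(-2, Mul(Rational(1, 3), Pow(Add(2, d), -1)))
Function('b')(c) = Add(3, c)
Function('D')(V) = Mul(2, Pow(V, 2)) (Function('D')(V) = Mul(Add(V, V), V) = Mul(Mul(2, V), V) = Mul(2, Pow(V, 2)))
Mul(Function('D')(3), Function('b')(Function('z')(1))) = Mul(Mul(2, Pow(3, 2)), Add(3, 1)) = Mul(Mul(2, 9), 4) = Mul(18, 4) = 72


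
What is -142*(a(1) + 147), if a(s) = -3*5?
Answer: -18744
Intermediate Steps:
a(s) = -15
-142*(a(1) + 147) = -142*(-15 + 147) = -142*132 = -18744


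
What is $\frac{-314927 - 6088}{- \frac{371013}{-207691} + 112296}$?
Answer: $- \frac{22223975455}{7774413183} \approx -2.8586$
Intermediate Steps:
$\frac{-314927 - 6088}{- \frac{371013}{-207691} + 112296} = - \frac{321015}{\left(-371013\right) \left(- \frac{1}{207691}\right) + 112296} = - \frac{321015}{\frac{371013}{207691} + 112296} = - \frac{321015}{\frac{23323239549}{207691}} = \left(-321015\right) \frac{207691}{23323239549} = - \frac{22223975455}{7774413183}$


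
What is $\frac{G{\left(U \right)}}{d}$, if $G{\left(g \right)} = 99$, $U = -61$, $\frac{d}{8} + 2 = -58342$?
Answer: $- \frac{3}{14144} \approx -0.0002121$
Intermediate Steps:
$d = -466752$ ($d = -16 + 8 \left(-58342\right) = -16 - 466736 = -466752$)
$\frac{G{\left(U \right)}}{d} = \frac{99}{-466752} = 99 \left(- \frac{1}{466752}\right) = - \frac{3}{14144}$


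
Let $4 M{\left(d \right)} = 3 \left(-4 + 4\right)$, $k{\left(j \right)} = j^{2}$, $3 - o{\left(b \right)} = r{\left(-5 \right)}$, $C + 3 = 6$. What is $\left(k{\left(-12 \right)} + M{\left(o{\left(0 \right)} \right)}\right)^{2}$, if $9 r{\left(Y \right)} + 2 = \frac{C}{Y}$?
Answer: $20736$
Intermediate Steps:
$C = 3$ ($C = -3 + 6 = 3$)
$r{\left(Y \right)} = - \frac{2}{9} + \frac{1}{3 Y}$ ($r{\left(Y \right)} = - \frac{2}{9} + \frac{3 \frac{1}{Y}}{9} = - \frac{2}{9} + \frac{1}{3 Y}$)
$o{\left(b \right)} = \frac{148}{45}$ ($o{\left(b \right)} = 3 - \frac{3 - -10}{9 \left(-5\right)} = 3 - \frac{1}{9} \left(- \frac{1}{5}\right) \left(3 + 10\right) = 3 - \frac{1}{9} \left(- \frac{1}{5}\right) 13 = 3 - - \frac{13}{45} = 3 + \frac{13}{45} = \frac{148}{45}$)
$M{\left(d \right)} = 0$ ($M{\left(d \right)} = \frac{3 \left(-4 + 4\right)}{4} = \frac{3 \cdot 0}{4} = \frac{1}{4} \cdot 0 = 0$)
$\left(k{\left(-12 \right)} + M{\left(o{\left(0 \right)} \right)}\right)^{2} = \left(\left(-12\right)^{2} + 0\right)^{2} = \left(144 + 0\right)^{2} = 144^{2} = 20736$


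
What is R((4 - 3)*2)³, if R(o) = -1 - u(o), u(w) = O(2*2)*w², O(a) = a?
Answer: -4913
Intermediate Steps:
u(w) = 4*w² (u(w) = (2*2)*w² = 4*w²)
R(o) = -1 - 4*o²
R((4 - 3)*2)³ = (-1 - 4*4*(4 - 3)²)³ = (-1 - 4*(1*2)²)³ = (-1 - 4*2²)³ = (-1 - 4*4)³ = (-1 - 16)³ = (-17)³ = -4913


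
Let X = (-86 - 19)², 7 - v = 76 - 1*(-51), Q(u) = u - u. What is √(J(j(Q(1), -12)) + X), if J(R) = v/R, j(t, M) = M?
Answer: √11035 ≈ 105.05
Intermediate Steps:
Q(u) = 0
v = -120 (v = 7 - (76 - 1*(-51)) = 7 - (76 + 51) = 7 - 1*127 = 7 - 127 = -120)
J(R) = -120/R
X = 11025 (X = (-105)² = 11025)
√(J(j(Q(1), -12)) + X) = √(-120/(-12) + 11025) = √(-120*(-1/12) + 11025) = √(10 + 11025) = √11035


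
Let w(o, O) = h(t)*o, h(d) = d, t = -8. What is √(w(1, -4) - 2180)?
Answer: 2*I*√547 ≈ 46.776*I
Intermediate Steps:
w(o, O) = -8*o
√(w(1, -4) - 2180) = √(-8*1 - 2180) = √(-8 - 2180) = √(-2188) = 2*I*√547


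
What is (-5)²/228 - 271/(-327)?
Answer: 23321/24852 ≈ 0.93840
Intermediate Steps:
(-5)²/228 - 271/(-327) = 25*(1/228) - 271*(-1/327) = 25/228 + 271/327 = 23321/24852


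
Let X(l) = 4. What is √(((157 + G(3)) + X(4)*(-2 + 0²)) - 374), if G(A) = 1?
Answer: 4*I*√14 ≈ 14.967*I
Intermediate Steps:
√(((157 + G(3)) + X(4)*(-2 + 0²)) - 374) = √(((157 + 1) + 4*(-2 + 0²)) - 374) = √((158 + 4*(-2 + 0)) - 374) = √((158 + 4*(-2)) - 374) = √((158 - 8) - 374) = √(150 - 374) = √(-224) = 4*I*√14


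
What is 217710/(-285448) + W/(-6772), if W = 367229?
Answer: -3321847366/60407933 ≈ -54.990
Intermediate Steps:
217710/(-285448) + W/(-6772) = 217710/(-285448) + 367229/(-6772) = 217710*(-1/285448) + 367229*(-1/6772) = -108855/142724 - 367229/6772 = -3321847366/60407933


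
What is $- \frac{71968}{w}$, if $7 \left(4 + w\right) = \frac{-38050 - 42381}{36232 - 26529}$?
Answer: $\frac{4888138528}{352115} \approx 13882.0$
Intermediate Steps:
$w = - \frac{352115}{67921}$ ($w = -4 + \frac{\left(-38050 - 42381\right) \frac{1}{36232 - 26529}}{7} = -4 + \frac{\left(-80431\right) \frac{1}{9703}}{7} = -4 + \frac{1}{7} \left(- \frac{80431}{9703}\right) = -4 - \frac{80431}{67921} = - \frac{352115}{67921} \approx -5.1842$)
$- \frac{71968}{w} = - \frac{71968}{- \frac{352115}{67921}} = \left(-71968\right) \left(- \frac{67921}{352115}\right) = \frac{4888138528}{352115}$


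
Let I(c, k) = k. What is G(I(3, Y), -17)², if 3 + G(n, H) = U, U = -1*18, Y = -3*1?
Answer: 441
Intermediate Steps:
Y = -3
U = -18
G(n, H) = -21 (G(n, H) = -3 - 18 = -21)
G(I(3, Y), -17)² = (-21)² = 441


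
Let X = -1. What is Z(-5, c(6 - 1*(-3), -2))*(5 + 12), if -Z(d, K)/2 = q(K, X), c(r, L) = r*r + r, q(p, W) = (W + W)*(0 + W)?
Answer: -68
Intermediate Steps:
q(p, W) = 2*W² (q(p, W) = (2*W)*W = 2*W²)
c(r, L) = r + r² (c(r, L) = r² + r = r + r²)
Z(d, K) = -4 (Z(d, K) = -4*(-1)² = -4)
Z(-5, c(6 - 1*(-3), -2))*(5 + 12) = -4*(5 + 12) = -4*17 = -68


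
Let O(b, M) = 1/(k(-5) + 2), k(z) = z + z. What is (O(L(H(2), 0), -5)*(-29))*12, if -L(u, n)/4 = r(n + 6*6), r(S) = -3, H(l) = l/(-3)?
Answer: 87/2 ≈ 43.500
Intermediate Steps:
H(l) = -l/3 (H(l) = l*(-⅓) = -l/3)
k(z) = 2*z
L(u, n) = 12 (L(u, n) = -4*(-3) = 12)
O(b, M) = -⅛ (O(b, M) = 1/(2*(-5) + 2) = 1/(-10 + 2) = 1/(-8) = -⅛)
(O(L(H(2), 0), -5)*(-29))*12 = -⅛*(-29)*12 = (29/8)*12 = 87/2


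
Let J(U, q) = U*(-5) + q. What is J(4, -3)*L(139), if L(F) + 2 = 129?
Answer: -2921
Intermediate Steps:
J(U, q) = q - 5*U (J(U, q) = -5*U + q = q - 5*U)
L(F) = 127 (L(F) = -2 + 129 = 127)
J(4, -3)*L(139) = (-3 - 5*4)*127 = (-3 - 20)*127 = -23*127 = -2921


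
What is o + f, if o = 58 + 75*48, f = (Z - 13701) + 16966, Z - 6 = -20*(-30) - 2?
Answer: 7527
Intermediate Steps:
Z = 604 (Z = 6 + (-20*(-30) - 2) = 6 + (600 - 2) = 6 + 598 = 604)
f = 3869 (f = (604 - 13701) + 16966 = -13097 + 16966 = 3869)
o = 3658 (o = 58 + 3600 = 3658)
o + f = 3658 + 3869 = 7527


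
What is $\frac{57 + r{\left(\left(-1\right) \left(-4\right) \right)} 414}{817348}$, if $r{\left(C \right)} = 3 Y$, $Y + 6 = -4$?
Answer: $- \frac{12363}{817348} \approx -0.015126$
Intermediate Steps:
$Y = -10$ ($Y = -6 - 4 = -10$)
$r{\left(C \right)} = -30$ ($r{\left(C \right)} = 3 \left(-10\right) = -30$)
$\frac{57 + r{\left(\left(-1\right) \left(-4\right) \right)} 414}{817348} = \frac{57 - 12420}{817348} = \left(57 - 12420\right) \frac{1}{817348} = \left(-12363\right) \frac{1}{817348} = - \frac{12363}{817348}$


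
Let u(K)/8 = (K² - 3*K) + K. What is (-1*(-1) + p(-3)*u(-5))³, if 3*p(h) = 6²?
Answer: 37966934881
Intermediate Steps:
u(K) = -16*K + 8*K² (u(K) = 8*((K² - 3*K) + K) = 8*(K² - 2*K) = -16*K + 8*K²)
p(h) = 12 (p(h) = (⅓)*6² = (⅓)*36 = 12)
(-1*(-1) + p(-3)*u(-5))³ = (-1*(-1) + 12*(8*(-5)*(-2 - 5)))³ = (1 + 12*(8*(-5)*(-7)))³ = (1 + 12*280)³ = (1 + 3360)³ = 3361³ = 37966934881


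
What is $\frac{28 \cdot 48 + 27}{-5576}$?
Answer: $- \frac{1371}{5576} \approx -0.24588$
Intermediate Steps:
$\frac{28 \cdot 48 + 27}{-5576} = \left(1344 + 27\right) \left(- \frac{1}{5576}\right) = 1371 \left(- \frac{1}{5576}\right) = - \frac{1371}{5576}$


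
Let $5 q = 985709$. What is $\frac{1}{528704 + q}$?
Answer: $\frac{5}{3629229} \approx 1.3777 \cdot 10^{-6}$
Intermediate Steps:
$q = \frac{985709}{5}$ ($q = \frac{1}{5} \cdot 985709 = \frac{985709}{5} \approx 1.9714 \cdot 10^{5}$)
$\frac{1}{528704 + q} = \frac{1}{528704 + \frac{985709}{5}} = \frac{1}{\frac{3629229}{5}} = \frac{5}{3629229}$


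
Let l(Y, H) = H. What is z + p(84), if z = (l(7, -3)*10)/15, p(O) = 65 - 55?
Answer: 8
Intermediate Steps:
p(O) = 10
z = -2 (z = -3*10/15 = -30*1/15 = -2)
z + p(84) = -2 + 10 = 8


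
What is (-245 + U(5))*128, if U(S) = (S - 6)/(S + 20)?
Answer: -784128/25 ≈ -31365.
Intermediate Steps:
U(S) = (-6 + S)/(20 + S)
(-245 + U(5))*128 = (-245 + (-6 + 5)/(20 + 5))*128 = (-245 - 1/25)*128 = -6126/25*128 = -784128/25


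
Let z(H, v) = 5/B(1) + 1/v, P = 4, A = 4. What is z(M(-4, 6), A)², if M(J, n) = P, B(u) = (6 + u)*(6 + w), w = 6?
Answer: 169/1764 ≈ 0.095805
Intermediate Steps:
B(u) = 72 + 12*u (B(u) = (6 + u)*(6 + 6) = (6 + u)*12 = 72 + 12*u)
M(J, n) = 4
z(H, v) = 5/84 + 1/v (z(H, v) = 5/(72 + 12*1) + 1/v = 5/(72 + 12) + 1/v = 5/84 + 1/v)
z(M(-4, 6), A)² = (5/84 + 1/4)² = (5/84 + ¼)² = (13/42)² = 169/1764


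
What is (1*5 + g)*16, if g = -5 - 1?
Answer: -16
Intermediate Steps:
g = -6
(1*5 + g)*16 = (1*5 - 6)*16 = (5 - 6)*16 = -1*16 = -16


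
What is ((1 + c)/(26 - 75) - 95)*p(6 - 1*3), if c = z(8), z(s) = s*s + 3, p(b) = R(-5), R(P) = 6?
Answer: -28338/49 ≈ -578.33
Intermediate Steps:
p(b) = 6
z(s) = 3 + s**2 (z(s) = s**2 + 3 = 3 + s**2)
c = 67 (c = 3 + 8**2 = 3 + 64 = 67)
((1 + c)/(26 - 75) - 95)*p(6 - 1*3) = ((1 + 67)/(26 - 75) - 95)*6 = (68/(-49) - 95)*6 = (68*(-1/49) - 95)*6 = (-68/49 - 95)*6 = -4723/49*6 = -28338/49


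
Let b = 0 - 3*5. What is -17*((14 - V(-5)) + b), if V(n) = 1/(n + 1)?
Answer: 51/4 ≈ 12.750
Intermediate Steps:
V(n) = 1/(1 + n)
b = -15 (b = 0 - 15 = -15)
-17*((14 - V(-5)) + b) = -17*((14 - 1/(1 - 5)) - 15) = -17*((14 - 1/(-4)) - 15) = -17*((14 - 1*(-1/4)) - 15) = -17*((14 + 1/4) - 15) = -17*(57/4 - 15) = -17*(-3/4) = 51/4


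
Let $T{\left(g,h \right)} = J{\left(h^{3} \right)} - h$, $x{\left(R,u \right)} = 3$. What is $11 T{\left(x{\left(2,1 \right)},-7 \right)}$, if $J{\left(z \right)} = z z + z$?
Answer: $1290443$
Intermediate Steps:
$J{\left(z \right)} = z + z^{2}$ ($J{\left(z \right)} = z^{2} + z = z + z^{2}$)
$T{\left(g,h \right)} = - h + h^{3} \left(1 + h^{3}\right)$ ($T{\left(g,h \right)} = h^{3} \left(1 + h^{3}\right) - h = - h + h^{3} \left(1 + h^{3}\right)$)
$11 T{\left(x{\left(2,1 \right)},-7 \right)} = 11 \left(\left(-7\right)^{3} + \left(-7\right)^{6} - -7\right) = 11 \left(-343 + 117649 + 7\right) = 11 \cdot 117313 = 1290443$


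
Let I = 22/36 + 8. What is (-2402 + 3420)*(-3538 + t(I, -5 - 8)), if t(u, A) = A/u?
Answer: -558499232/155 ≈ -3.6032e+6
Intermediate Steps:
I = 155/18 (I = 22*(1/36) + 8 = 11/18 + 8 = 155/18 ≈ 8.6111)
(-2402 + 3420)*(-3538 + t(I, -5 - 8)) = (-2402 + 3420)*(-3538 + (-5 - 8)/(155/18)) = 1018*(-3538 - 13*18/155) = 1018*(-3538 - 234/155) = 1018*(-548624/155) = -558499232/155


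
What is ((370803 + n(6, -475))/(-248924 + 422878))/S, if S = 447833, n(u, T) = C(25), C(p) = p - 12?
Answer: 185408/38951170841 ≈ 4.7600e-6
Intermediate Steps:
C(p) = -12 + p
n(u, T) = 13 (n(u, T) = -12 + 25 = 13)
((370803 + n(6, -475))/(-248924 + 422878))/S = ((370803 + 13)/(-248924 + 422878))/447833 = (370816/173954)*(1/447833) = (370816*(1/173954))*(1/447833) = (185408/86977)*(1/447833) = 185408/38951170841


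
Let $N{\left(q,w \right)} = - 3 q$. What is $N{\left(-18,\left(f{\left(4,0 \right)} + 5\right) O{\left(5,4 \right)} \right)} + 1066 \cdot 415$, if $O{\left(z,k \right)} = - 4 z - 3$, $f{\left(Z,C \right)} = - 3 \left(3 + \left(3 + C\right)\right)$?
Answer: $442444$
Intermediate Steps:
$f{\left(Z,C \right)} = -18 - 3 C$ ($f{\left(Z,C \right)} = - 3 \left(6 + C\right) = -18 - 3 C$)
$O{\left(z,k \right)} = -3 - 4 z$
$N{\left(-18,\left(f{\left(4,0 \right)} + 5\right) O{\left(5,4 \right)} \right)} + 1066 \cdot 415 = \left(-3\right) \left(-18\right) + 1066 \cdot 415 = 54 + 442390 = 442444$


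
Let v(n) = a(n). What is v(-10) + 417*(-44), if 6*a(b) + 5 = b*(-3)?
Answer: -110063/6 ≈ -18344.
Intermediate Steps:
a(b) = -⅚ - b/2 (a(b) = -⅚ + (b*(-3))/6 = -⅚ + (-3*b)/6 = -⅚ - b/2)
v(n) = -⅚ - n/2
v(-10) + 417*(-44) = (-⅚ - ½*(-10)) + 417*(-44) = (-⅚ + 5) - 18348 = 25/6 - 18348 = -110063/6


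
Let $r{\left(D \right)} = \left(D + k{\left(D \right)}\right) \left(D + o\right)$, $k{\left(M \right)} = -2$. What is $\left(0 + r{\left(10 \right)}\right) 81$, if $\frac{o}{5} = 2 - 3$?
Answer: $3240$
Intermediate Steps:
$o = -5$ ($o = 5 \left(2 - 3\right) = 5 \left(-1\right) = -5$)
$r{\left(D \right)} = \left(-5 + D\right) \left(-2 + D\right)$ ($r{\left(D \right)} = \left(D - 2\right) \left(D - 5\right) = \left(-2 + D\right) \left(-5 + D\right) = \left(-5 + D\right) \left(-2 + D\right)$)
$\left(0 + r{\left(10 \right)}\right) 81 = \left(0 + \left(10 + 10^{2} - 70\right)\right) 81 = \left(0 + \left(10 + 100 - 70\right)\right) 81 = \left(0 + 40\right) 81 = 40 \cdot 81 = 3240$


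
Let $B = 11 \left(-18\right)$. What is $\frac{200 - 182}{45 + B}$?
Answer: $- \frac{2}{17} \approx -0.11765$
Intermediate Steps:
$B = -198$
$\frac{200 - 182}{45 + B} = \frac{200 - 182}{45 - 198} = \frac{18}{-153} = 18 \left(- \frac{1}{153}\right) = - \frac{2}{17}$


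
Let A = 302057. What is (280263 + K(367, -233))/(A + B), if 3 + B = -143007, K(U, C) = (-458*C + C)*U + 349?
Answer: 39359139/159047 ≈ 247.47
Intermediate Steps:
K(U, C) = 349 - 457*C*U (K(U, C) = (-457*C)*U + 349 = -457*C*U + 349 = 349 - 457*C*U)
B = -143010 (B = -3 - 143007 = -143010)
(280263 + K(367, -233))/(A + B) = (280263 + (349 - 457*(-233)*367))/(302057 - 143010) = (280263 + (349 + 39078527))/159047 = (280263 + 39078876)*(1/159047) = 39359139*(1/159047) = 39359139/159047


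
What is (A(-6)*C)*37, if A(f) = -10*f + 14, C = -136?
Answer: -372368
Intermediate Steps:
A(f) = 14 - 10*f
(A(-6)*C)*37 = ((14 - 10*(-6))*(-136))*37 = ((14 + 60)*(-136))*37 = (74*(-136))*37 = -10064*37 = -372368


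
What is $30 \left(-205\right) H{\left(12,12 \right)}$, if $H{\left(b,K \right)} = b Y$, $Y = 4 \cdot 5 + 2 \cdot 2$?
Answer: $-1771200$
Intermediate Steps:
$Y = 24$ ($Y = 20 + 4 = 24$)
$H{\left(b,K \right)} = 24 b$ ($H{\left(b,K \right)} = b 24 = 24 b$)
$30 \left(-205\right) H{\left(12,12 \right)} = 30 \left(-205\right) 24 \cdot 12 = \left(-6150\right) 288 = -1771200$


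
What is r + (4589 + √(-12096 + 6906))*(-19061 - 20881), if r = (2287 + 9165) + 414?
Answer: -183281972 - 39942*I*√5190 ≈ -1.8328e+8 - 2.8775e+6*I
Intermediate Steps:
r = 11866 (r = 11452 + 414 = 11866)
r + (4589 + √(-12096 + 6906))*(-19061 - 20881) = 11866 + (4589 + √(-12096 + 6906))*(-19061 - 20881) = 11866 + (4589 + √(-5190))*(-39942) = 11866 + (4589 + I*√5190)*(-39942) = 11866 + (-183293838 - 39942*I*√5190) = -183281972 - 39942*I*√5190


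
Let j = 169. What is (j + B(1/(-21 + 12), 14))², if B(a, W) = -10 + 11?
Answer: 28900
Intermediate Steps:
B(a, W) = 1
(j + B(1/(-21 + 12), 14))² = (169 + 1)² = 170² = 28900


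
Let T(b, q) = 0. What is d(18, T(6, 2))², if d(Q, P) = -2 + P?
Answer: 4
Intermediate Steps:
d(18, T(6, 2))² = (-2 + 0)² = (-2)² = 4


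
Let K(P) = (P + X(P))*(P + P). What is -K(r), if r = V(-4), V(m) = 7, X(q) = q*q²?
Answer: -4900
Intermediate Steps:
X(q) = q³
r = 7
K(P) = 2*P*(P + P³) (K(P) = (P + P³)*(P + P) = (P + P³)*(2*P) = 2*P*(P + P³))
-K(r) = -2*7²*(1 + 7²) = -2*49*(1 + 49) = -2*49*50 = -1*4900 = -4900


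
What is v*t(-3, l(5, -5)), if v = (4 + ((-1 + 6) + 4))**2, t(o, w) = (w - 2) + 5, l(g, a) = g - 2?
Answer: 1014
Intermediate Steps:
l(g, a) = -2 + g
t(o, w) = 3 + w (t(o, w) = (-2 + w) + 5 = 3 + w)
v = 169 (v = (4 + (5 + 4))**2 = (4 + 9)**2 = 13**2 = 169)
v*t(-3, l(5, -5)) = 169*(3 + (-2 + 5)) = 169*(3 + 3) = 169*6 = 1014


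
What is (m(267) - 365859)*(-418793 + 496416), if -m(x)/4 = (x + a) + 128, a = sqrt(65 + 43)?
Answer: -28521717497 - 1862952*sqrt(3) ≈ -2.8525e+10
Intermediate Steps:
a = 6*sqrt(3) (a = sqrt(108) = 6*sqrt(3) ≈ 10.392)
m(x) = -512 - 24*sqrt(3) - 4*x (m(x) = -4*((x + 6*sqrt(3)) + 128) = -4*(128 + x + 6*sqrt(3)) = -512 - 24*sqrt(3) - 4*x)
(m(267) - 365859)*(-418793 + 496416) = ((-512 - 24*sqrt(3) - 4*267) - 365859)*(-418793 + 496416) = ((-512 - 24*sqrt(3) - 1068) - 365859)*77623 = ((-1580 - 24*sqrt(3)) - 365859)*77623 = (-367439 - 24*sqrt(3))*77623 = -28521717497 - 1862952*sqrt(3)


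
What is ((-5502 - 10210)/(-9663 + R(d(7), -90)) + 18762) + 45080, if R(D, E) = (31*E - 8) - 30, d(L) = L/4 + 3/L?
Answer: 797466134/12491 ≈ 63843.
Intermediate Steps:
d(L) = 3/L + L/4 (d(L) = L*(¼) + 3/L = L/4 + 3/L = 3/L + L/4)
R(D, E) = -38 + 31*E (R(D, E) = (-8 + 31*E) - 30 = -38 + 31*E)
((-5502 - 10210)/(-9663 + R(d(7), -90)) + 18762) + 45080 = ((-5502 - 10210)/(-9663 + (-38 + 31*(-90))) + 18762) + 45080 = (-15712/(-9663 + (-38 - 2790)) + 18762) + 45080 = (-15712/(-9663 - 2828) + 18762) + 45080 = (-15712/(-12491) + 18762) + 45080 = (-15712*(-1/12491) + 18762) + 45080 = (15712/12491 + 18762) + 45080 = 234371854/12491 + 45080 = 797466134/12491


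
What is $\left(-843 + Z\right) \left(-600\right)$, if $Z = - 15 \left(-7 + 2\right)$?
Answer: $460800$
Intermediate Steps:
$Z = 75$ ($Z = \left(-15\right) \left(-5\right) = 75$)
$\left(-843 + Z\right) \left(-600\right) = \left(-843 + 75\right) \left(-600\right) = \left(-768\right) \left(-600\right) = 460800$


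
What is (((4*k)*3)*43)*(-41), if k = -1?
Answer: 21156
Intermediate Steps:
(((4*k)*3)*43)*(-41) = (((4*(-1))*3)*43)*(-41) = (-4*3*43)*(-41) = -12*43*(-41) = -516*(-41) = 21156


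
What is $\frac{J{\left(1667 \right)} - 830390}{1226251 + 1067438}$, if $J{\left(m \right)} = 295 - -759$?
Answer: $- \frac{829336}{2293689} \approx -0.36157$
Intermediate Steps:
$J{\left(m \right)} = 1054$ ($J{\left(m \right)} = 295 + 759 = 1054$)
$\frac{J{\left(1667 \right)} - 830390}{1226251 + 1067438} = \frac{1054 - 830390}{1226251 + 1067438} = - \frac{829336}{2293689}$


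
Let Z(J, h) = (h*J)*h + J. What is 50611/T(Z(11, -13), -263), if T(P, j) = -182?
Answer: -50611/182 ≈ -278.08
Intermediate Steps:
Z(J, h) = J + J*h² (Z(J, h) = (J*h)*h + J = J*h² + J = J + J*h²)
50611/T(Z(11, -13), -263) = 50611/(-182) = 50611*(-1/182) = -50611/182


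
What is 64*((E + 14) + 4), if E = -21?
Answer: -192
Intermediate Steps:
64*((E + 14) + 4) = 64*((-21 + 14) + 4) = 64*(-7 + 4) = 64*(-3) = -192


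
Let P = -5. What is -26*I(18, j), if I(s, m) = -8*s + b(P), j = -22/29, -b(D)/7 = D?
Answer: 2834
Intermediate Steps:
b(D) = -7*D
j = -22/29 (j = -22*1/29 = -22/29 ≈ -0.75862)
I(s, m) = 35 - 8*s (I(s, m) = -8*s - 7*(-5) = -8*s + 35 = 35 - 8*s)
-26*I(18, j) = -26*(35 - 8*18) = -26*(35 - 144) = -26*(-109) = 2834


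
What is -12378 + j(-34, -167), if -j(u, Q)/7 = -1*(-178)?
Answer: -13624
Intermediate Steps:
j(u, Q) = -1246 (j(u, Q) = -(-7)*(-178) = -7*178 = -1246)
-12378 + j(-34, -167) = -12378 - 1246 = -13624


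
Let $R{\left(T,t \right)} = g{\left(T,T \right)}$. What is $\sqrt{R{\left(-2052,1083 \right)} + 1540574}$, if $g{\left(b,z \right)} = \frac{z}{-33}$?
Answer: $\frac{\sqrt{186416978}}{11} \approx 1241.2$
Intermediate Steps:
$g{\left(b,z \right)} = - \frac{z}{33}$ ($g{\left(b,z \right)} = z \left(- \frac{1}{33}\right) = - \frac{z}{33}$)
$R{\left(T,t \right)} = - \frac{T}{33}$
$\sqrt{R{\left(-2052,1083 \right)} + 1540574} = \sqrt{\left(- \frac{1}{33}\right) \left(-2052\right) + 1540574} = \sqrt{\frac{684}{11} + 1540574} = \sqrt{\frac{16946998}{11}} = \frac{\sqrt{186416978}}{11}$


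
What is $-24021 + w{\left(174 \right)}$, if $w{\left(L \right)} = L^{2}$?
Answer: $6255$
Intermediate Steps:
$-24021 + w{\left(174 \right)} = -24021 + 174^{2} = -24021 + 30276 = 6255$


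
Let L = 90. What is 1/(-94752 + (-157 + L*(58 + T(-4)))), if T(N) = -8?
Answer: -1/90409 ≈ -1.1061e-5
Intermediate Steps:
1/(-94752 + (-157 + L*(58 + T(-4)))) = 1/(-94752 + (-157 + 90*(58 - 8))) = 1/(-94752 + (-157 + 90*50)) = 1/(-94752 + (-157 + 4500)) = 1/(-94752 + 4343) = 1/(-90409) = -1/90409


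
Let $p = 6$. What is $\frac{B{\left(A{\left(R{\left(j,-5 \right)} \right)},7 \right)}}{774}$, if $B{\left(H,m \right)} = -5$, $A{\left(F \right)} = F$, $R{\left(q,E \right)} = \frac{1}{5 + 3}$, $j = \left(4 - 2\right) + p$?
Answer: $- \frac{5}{774} \approx -0.00646$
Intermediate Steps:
$j = 8$ ($j = \left(4 - 2\right) + 6 = 2 + 6 = 8$)
$R{\left(q,E \right)} = \frac{1}{8}$
$\frac{B{\left(A{\left(R{\left(j,-5 \right)} \right)},7 \right)}}{774} = \frac{1}{774} \left(-5\right) = - \frac{5}{774}$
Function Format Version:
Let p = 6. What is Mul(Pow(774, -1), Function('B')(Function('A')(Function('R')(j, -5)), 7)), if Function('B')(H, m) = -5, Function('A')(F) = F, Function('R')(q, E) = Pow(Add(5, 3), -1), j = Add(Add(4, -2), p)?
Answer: Rational(-5, 774) ≈ -0.0064600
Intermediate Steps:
j = 8 (j = Add(Add(4, -2), 6) = Add(2, 6) = 8)
Function('R')(q, E) = Rational(1, 8) (Function('R')(q, E) = Pow(8, -1) = Rational(1, 8))
Mul(Pow(774, -1), Function('B')(Function('A')(Function('R')(j, -5)), 7)) = Mul(Pow(774, -1), -5) = Mul(Rational(1, 774), -5) = Rational(-5, 774)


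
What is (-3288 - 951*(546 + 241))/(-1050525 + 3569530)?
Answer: -150345/503801 ≈ -0.29842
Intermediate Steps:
(-3288 - 951*(546 + 241))/(-1050525 + 3569530) = (-3288 - 951*787)/2519005 = (-3288 - 748437)*(1/2519005) = -751725*1/2519005 = -150345/503801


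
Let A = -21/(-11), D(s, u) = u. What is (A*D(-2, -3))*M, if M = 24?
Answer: -1512/11 ≈ -137.45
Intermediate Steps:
A = 21/11 (A = -21*(-1/11) = 21/11 ≈ 1.9091)
(A*D(-2, -3))*M = ((21/11)*(-3))*24 = -63/11*24 = -1512/11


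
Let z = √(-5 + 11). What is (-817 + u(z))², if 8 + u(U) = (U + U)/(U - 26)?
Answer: 76386461217/112225 + 14371812*√6/112225 ≈ 6.8097e+5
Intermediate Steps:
z = √6 ≈ 2.4495
u(U) = -8 + 2*U/(-26 + U) (u(U) = -8 + (U + U)/(U - 26) = -8 + (2*U)/(-26 + U) = -8 + 2*U/(-26 + U))
(-817 + u(z))² = (-817 + 2*(104 - 3*√6)/(-26 + √6))²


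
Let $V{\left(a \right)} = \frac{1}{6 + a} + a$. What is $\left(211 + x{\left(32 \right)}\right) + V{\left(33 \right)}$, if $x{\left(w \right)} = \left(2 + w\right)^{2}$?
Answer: $\frac{54601}{39} \approx 1400.0$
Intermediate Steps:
$V{\left(a \right)} = a + \frac{1}{6 + a}$
$\left(211 + x{\left(32 \right)}\right) + V{\left(33 \right)} = \left(211 + \left(2 + 32\right)^{2}\right) + \frac{1 + 33^{2} + 6 \cdot 33}{6 + 33} = \left(211 + 34^{2}\right) + \frac{1 + 1089 + 198}{39} = \left(211 + 1156\right) + \frac{1}{39} \cdot 1288 = 1367 + \frac{1288}{39} = \frac{54601}{39}$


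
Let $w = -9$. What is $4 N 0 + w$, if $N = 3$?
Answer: $-9$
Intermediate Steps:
$4 N 0 + w = 4 \cdot 3 \cdot 0 - 9 = 12 \cdot 0 - 9 = 0 - 9 = -9$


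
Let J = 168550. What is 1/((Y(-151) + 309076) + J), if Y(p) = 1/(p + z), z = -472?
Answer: 623/297560997 ≈ 2.0937e-6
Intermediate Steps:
Y(p) = 1/(-472 + p) (Y(p) = 1/(p - 472) = 1/(-472 + p))
1/((Y(-151) + 309076) + J) = 1/((1/(-472 - 151) + 309076) + 168550) = 1/((1/(-623) + 309076) + 168550) = 1/((-1/623 + 309076) + 168550) = 1/(192554347/623 + 168550) = 1/(297560997/623) = 623/297560997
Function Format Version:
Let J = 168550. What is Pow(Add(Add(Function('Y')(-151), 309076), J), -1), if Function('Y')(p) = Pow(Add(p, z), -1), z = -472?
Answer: Rational(623, 297560997) ≈ 2.0937e-6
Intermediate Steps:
Function('Y')(p) = Pow(Add(-472, p), -1) (Function('Y')(p) = Pow(Add(p, -472), -1) = Pow(Add(-472, p), -1))
Pow(Add(Add(Function('Y')(-151), 309076), J), -1) = Pow(Add(Add(Pow(Add(-472, -151), -1), 309076), 168550), -1) = Pow(Add(Add(Pow(-623, -1), 309076), 168550), -1) = Pow(Add(Add(Rational(-1, 623), 309076), 168550), -1) = Pow(Add(Rational(192554347, 623), 168550), -1) = Pow(Rational(297560997, 623), -1) = Rational(623, 297560997)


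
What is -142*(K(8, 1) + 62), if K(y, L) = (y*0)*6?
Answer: -8804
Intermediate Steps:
K(y, L) = 0 (K(y, L) = 0*6 = 0)
-142*(K(8, 1) + 62) = -142*(0 + 62) = -142*62 = -8804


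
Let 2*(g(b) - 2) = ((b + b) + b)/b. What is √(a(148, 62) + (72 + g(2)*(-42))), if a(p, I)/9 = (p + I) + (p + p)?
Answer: √4479 ≈ 66.925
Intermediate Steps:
g(b) = 7/2 (g(b) = 2 + (((b + b) + b)/b)/2 = 2 + ((2*b + b)/b)/2 = 2 + ((3*b)/b)/2 = 2 + (½)*3 = 2 + 3/2 = 7/2)
a(p, I) = 9*I + 27*p (a(p, I) = 9*((p + I) + (p + p)) = 9*((I + p) + 2*p) = 9*(I + 3*p) = 9*I + 27*p)
√(a(148, 62) + (72 + g(2)*(-42))) = √((9*62 + 27*148) + (72 + (7/2)*(-42))) = √((558 + 3996) + (72 - 147)) = √(4554 - 75) = √4479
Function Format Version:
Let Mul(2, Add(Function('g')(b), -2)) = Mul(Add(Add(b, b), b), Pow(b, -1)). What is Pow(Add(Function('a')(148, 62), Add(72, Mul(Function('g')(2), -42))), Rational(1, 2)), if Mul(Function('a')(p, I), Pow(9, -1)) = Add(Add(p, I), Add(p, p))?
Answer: Pow(4479, Rational(1, 2)) ≈ 66.925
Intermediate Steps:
Function('g')(b) = Rational(7, 2) (Function('g')(b) = Add(2, Mul(Rational(1, 2), Mul(Add(Add(b, b), b), Pow(b, -1)))) = Add(2, Mul(Rational(1, 2), Mul(Add(Mul(2, b), b), Pow(b, -1)))) = Add(2, Mul(Rational(1, 2), Mul(Mul(3, b), Pow(b, -1)))) = Add(2, Mul(Rational(1, 2), 3)) = Add(2, Rational(3, 2)) = Rational(7, 2))
Function('a')(p, I) = Add(Mul(9, I), Mul(27, p)) (Function('a')(p, I) = Mul(9, Add(Add(p, I), Add(p, p))) = Mul(9, Add(Add(I, p), Mul(2, p))) = Mul(9, Add(I, Mul(3, p))) = Add(Mul(9, I), Mul(27, p)))
Pow(Add(Function('a')(148, 62), Add(72, Mul(Function('g')(2), -42))), Rational(1, 2)) = Pow(Add(Add(Mul(9, 62), Mul(27, 148)), Add(72, Mul(Rational(7, 2), -42))), Rational(1, 2)) = Pow(Add(Add(558, 3996), Add(72, -147)), Rational(1, 2)) = Pow(Add(4554, -75), Rational(1, 2)) = Pow(4479, Rational(1, 2))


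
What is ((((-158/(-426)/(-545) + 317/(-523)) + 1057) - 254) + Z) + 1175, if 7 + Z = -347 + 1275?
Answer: 175968566783/60712455 ≈ 2898.4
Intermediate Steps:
Z = 921 (Z = -7 + (-347 + 1275) = -7 + 928 = 921)
((((-158/(-426)/(-545) + 317/(-523)) + 1057) - 254) + Z) + 1175 = ((((-158/(-426)/(-545) + 317/(-523)) + 1057) - 254) + 921) + 1175 = ((((-158*(-1/426)*(-1/545) + 317*(-1/523)) + 1057) - 254) + 921) + 1175 = (((((79/213)*(-1/545) - 317/523) + 1057) - 254) + 921) + 1175 = ((((-79/116085 - 317/523) + 1057) - 254) + 921) + 1175 = (((-36840262/60712455 + 1057) - 254) + 921) + 1175 = ((64136224673/60712455 - 254) + 921) + 1175 = (48715261103/60712455 + 921) + 1175 = 104631432158/60712455 + 1175 = 175968566783/60712455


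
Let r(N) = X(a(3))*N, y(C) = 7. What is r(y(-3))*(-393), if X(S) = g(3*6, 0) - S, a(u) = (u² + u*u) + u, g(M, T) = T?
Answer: 57771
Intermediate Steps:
a(u) = u + 2*u² (a(u) = (u² + u²) + u = 2*u² + u = u + 2*u²)
X(S) = -S (X(S) = 0 - S = -S)
r(N) = -21*N (r(N) = (-3*(1 + 2*3))*N = (-3*(1 + 6))*N = (-3*7)*N = (-1*21)*N = -21*N)
r(y(-3))*(-393) = -21*7*(-393) = -147*(-393) = 57771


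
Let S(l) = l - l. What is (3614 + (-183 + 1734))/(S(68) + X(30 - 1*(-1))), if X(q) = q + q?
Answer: 5165/62 ≈ 83.306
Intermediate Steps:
X(q) = 2*q
S(l) = 0
(3614 + (-183 + 1734))/(S(68) + X(30 - 1*(-1))) = (3614 + (-183 + 1734))/(0 + 2*(30 - 1*(-1))) = (3614 + 1551)/(0 + 2*(30 + 1)) = 5165/(0 + 2*31) = 5165/(0 + 62) = 5165/62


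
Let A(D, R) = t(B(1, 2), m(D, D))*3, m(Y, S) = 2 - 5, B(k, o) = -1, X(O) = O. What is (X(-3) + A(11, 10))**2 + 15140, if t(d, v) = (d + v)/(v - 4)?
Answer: 741941/49 ≈ 15142.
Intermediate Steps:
m(Y, S) = -3
t(d, v) = (d + v)/(-4 + v)
A(D, R) = 12/7 (A(D, R) = ((-1 - 3)/(-4 - 3))*3 = (-4/(-7))*3 = -1/7*(-4)*3 = (4/7)*3 = 12/7)
(X(-3) + A(11, 10))**2 + 15140 = (-3 + 12/7)**2 + 15140 = (-9/7)**2 + 15140 = 81/49 + 15140 = 741941/49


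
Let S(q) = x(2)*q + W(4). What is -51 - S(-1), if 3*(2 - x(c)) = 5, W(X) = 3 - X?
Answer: -149/3 ≈ -49.667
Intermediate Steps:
x(c) = 1/3 (x(c) = 2 - 1/3*5 = 2 - 5/3 = 1/3)
S(q) = -1 + q/3 (S(q) = q/3 + (3 - 1*4) = q/3 + (3 - 4) = q/3 - 1 = -1 + q/3)
-51 - S(-1) = -51 - (-1 + (1/3)*(-1)) = -51 - (-1 - 1/3) = -51 - 1*(-4/3) = -51 + 4/3 = -149/3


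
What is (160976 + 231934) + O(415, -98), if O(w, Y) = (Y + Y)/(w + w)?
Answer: 163057552/415 ≈ 3.9291e+5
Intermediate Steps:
O(w, Y) = Y/w (O(w, Y) = (2*Y)/((2*w)) = (2*Y)*(1/(2*w)) = Y/w)
(160976 + 231934) + O(415, -98) = (160976 + 231934) - 98/415 = 392910 - 98*1/415 = 392910 - 98/415 = 163057552/415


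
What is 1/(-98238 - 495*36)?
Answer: -1/116058 ≈ -8.6164e-6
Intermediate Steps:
1/(-98238 - 495*36) = 1/(-98238 - 17820) = 1/(-116058) = -1/116058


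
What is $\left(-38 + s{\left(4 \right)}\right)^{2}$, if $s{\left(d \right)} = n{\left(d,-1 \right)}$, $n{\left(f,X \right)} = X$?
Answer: $1521$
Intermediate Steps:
$s{\left(d \right)} = -1$
$\left(-38 + s{\left(4 \right)}\right)^{2} = \left(-38 - 1\right)^{2} = \left(-39\right)^{2} = 1521$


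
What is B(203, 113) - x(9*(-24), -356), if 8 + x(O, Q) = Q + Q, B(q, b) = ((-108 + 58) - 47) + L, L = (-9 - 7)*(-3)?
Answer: 671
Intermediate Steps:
L = 48 (L = -16*(-3) = 48)
B(q, b) = -49 (B(q, b) = ((-108 + 58) - 47) + 48 = (-50 - 47) + 48 = -97 + 48 = -49)
x(O, Q) = -8 + 2*Q (x(O, Q) = -8 + (Q + Q) = -8 + 2*Q)
B(203, 113) - x(9*(-24), -356) = -49 - (-8 + 2*(-356)) = -49 - (-8 - 712) = -49 - 1*(-720) = -49 + 720 = 671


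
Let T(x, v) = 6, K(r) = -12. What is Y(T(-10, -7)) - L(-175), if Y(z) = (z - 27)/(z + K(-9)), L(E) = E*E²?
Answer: 10718757/2 ≈ 5.3594e+6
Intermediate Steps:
L(E) = E³
Y(z) = (-27 + z)/(-12 + z) (Y(z) = (z - 27)/(z - 12) = (-27 + z)/(-12 + z))
Y(T(-10, -7)) - L(-175) = (-27 + 6)/(-12 + 6) - 1*(-175)³ = -21/(-6) - 1*(-5359375) = -⅙*(-21) + 5359375 = 7/2 + 5359375 = 10718757/2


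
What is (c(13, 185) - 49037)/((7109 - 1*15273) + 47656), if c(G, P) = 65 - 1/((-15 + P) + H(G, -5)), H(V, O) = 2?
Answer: -8423185/6792624 ≈ -1.2400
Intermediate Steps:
c(G, P) = 65 - 1/(-13 + P) (c(G, P) = 65 - 1/((-15 + P) + 2) = 65 - 1/(-13 + P))
(c(13, 185) - 49037)/((7109 - 1*15273) + 47656) = ((-846 + 65*185)/(-13 + 185) - 49037)/((7109 - 1*15273) + 47656) = ((-846 + 12025)/172 - 49037)/((7109 - 15273) + 47656) = ((1/172)*11179 - 49037)/(-8164 + 47656) = (11179/172 - 49037)/39492 = -8423185/172*1/39492 = -8423185/6792624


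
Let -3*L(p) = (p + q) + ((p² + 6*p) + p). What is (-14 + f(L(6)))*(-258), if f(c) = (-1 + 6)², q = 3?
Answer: -2838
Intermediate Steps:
L(p) = -1 - 8*p/3 - p²/3 (L(p) = -((p + 3) + ((p² + 6*p) + p))/3 = -((3 + p) + (p² + 7*p))/3 = -(3 + p² + 8*p)/3 = -1 - 8*p/3 - p²/3)
f(c) = 25 (f(c) = 5² = 25)
(-14 + f(L(6)))*(-258) = (-14 + 25)*(-258) = 11*(-258) = -2838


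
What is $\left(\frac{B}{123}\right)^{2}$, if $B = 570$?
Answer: $\frac{36100}{1681} \approx 21.475$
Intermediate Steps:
$\left(\frac{B}{123}\right)^{2} = \left(\frac{570}{123}\right)^{2} = \left(570 \cdot \frac{1}{123}\right)^{2} = \left(\frac{190}{41}\right)^{2} = \frac{36100}{1681}$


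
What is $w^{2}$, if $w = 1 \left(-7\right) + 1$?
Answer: $36$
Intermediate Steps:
$w = -6$ ($w = -7 + 1 = -6$)
$w^{2} = \left(-6\right)^{2} = 36$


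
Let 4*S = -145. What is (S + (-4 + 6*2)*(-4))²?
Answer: 74529/16 ≈ 4658.1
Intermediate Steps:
S = -145/4 (S = (¼)*(-145) = -145/4 ≈ -36.250)
(S + (-4 + 6*2)*(-4))² = (-145/4 + (-4 + 6*2)*(-4))² = (-145/4 + (-4 + 12)*(-4))² = (-145/4 + 8*(-4))² = (-145/4 - 32)² = (-273/4)² = 74529/16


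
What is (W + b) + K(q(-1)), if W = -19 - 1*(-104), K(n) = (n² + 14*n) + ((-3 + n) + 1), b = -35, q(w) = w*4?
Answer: 4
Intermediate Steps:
q(w) = 4*w
K(n) = -2 + n² + 15*n (K(n) = (n² + 14*n) + (-2 + n) = -2 + n² + 15*n)
W = 85 (W = -19 + 104 = 85)
(W + b) + K(q(-1)) = (85 - 35) + (-2 + (4*(-1))² + 15*(4*(-1))) = 50 + (-2 + (-4)² + 15*(-4)) = 50 + (-2 + 16 - 60) = 50 - 46 = 4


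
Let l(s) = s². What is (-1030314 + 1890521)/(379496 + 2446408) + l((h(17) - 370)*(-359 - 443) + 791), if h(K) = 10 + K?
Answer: 215074238279977823/2825904 ≈ 7.6108e+10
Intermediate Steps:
(-1030314 + 1890521)/(379496 + 2446408) + l((h(17) - 370)*(-359 - 443) + 791) = (-1030314 + 1890521)/(379496 + 2446408) + (((10 + 17) - 370)*(-359 - 443) + 791)² = 860207/2825904 + ((27 - 370)*(-802) + 791)² = 860207*(1/2825904) + (-343*(-802) + 791)² = 860207/2825904 + (275086 + 791)² = 860207/2825904 + 275877² = 860207/2825904 + 76108119129 = 215074238279977823/2825904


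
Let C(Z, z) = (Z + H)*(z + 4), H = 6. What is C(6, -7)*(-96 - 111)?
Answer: 7452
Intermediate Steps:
C(Z, z) = (4 + z)*(6 + Z) (C(Z, z) = (Z + 6)*(z + 4) = (6 + Z)*(4 + z) = (4 + z)*(6 + Z))
C(6, -7)*(-96 - 111) = (24 + 4*6 + 6*(-7) + 6*(-7))*(-96 - 111) = (24 + 24 - 42 - 42)*(-207) = -36*(-207) = 7452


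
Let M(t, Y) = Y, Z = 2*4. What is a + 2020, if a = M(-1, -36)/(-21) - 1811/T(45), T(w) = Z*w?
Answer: 5082043/2520 ≈ 2016.7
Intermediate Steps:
Z = 8
T(w) = 8*w
a = -8357/2520 (a = -36/(-21) - 1811/(8*45) = -36*(-1/21) - 1811/360 = 12/7 - 1811*1/360 = 12/7 - 1811/360 = -8357/2520 ≈ -3.3163)
a + 2020 = -8357/2520 + 2020 = 5082043/2520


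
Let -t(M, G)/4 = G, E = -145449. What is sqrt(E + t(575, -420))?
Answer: I*sqrt(143769) ≈ 379.17*I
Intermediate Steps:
t(M, G) = -4*G
sqrt(E + t(575, -420)) = sqrt(-145449 - 4*(-420)) = sqrt(-145449 + 1680) = sqrt(-143769) = I*sqrt(143769)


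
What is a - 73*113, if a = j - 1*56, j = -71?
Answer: -8376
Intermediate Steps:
a = -127 (a = -71 - 1*56 = -71 - 56 = -127)
a - 73*113 = -127 - 73*113 = -127 - 8249 = -8376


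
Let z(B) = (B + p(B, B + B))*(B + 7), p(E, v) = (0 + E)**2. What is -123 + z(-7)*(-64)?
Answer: -123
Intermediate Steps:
p(E, v) = E**2
z(B) = (7 + B)*(B + B**2) (z(B) = (B + B**2)*(B + 7) = (B + B**2)*(7 + B) = (7 + B)*(B + B**2))
-123 + z(-7)*(-64) = -123 - 7*(7 + (-7)**2 + 8*(-7))*(-64) = -123 - 7*(7 + 49 - 56)*(-64) = -123 - 7*0*(-64) = -123 + 0*(-64) = -123 + 0 = -123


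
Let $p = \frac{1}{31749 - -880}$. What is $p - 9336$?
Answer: $- \frac{304624343}{32629} \approx -9336.0$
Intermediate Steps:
$p = \frac{1}{32629}$ ($p = \frac{1}{31749 + \left(936 - 56\right)} = \frac{1}{31749 + 880} = \frac{1}{32629} \approx 3.0648 \cdot 10^{-5}$)
$p - 9336 = \frac{1}{32629} - 9336 = - \frac{304624343}{32629}$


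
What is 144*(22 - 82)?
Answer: -8640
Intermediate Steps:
144*(22 - 82) = 144*(-60) = -8640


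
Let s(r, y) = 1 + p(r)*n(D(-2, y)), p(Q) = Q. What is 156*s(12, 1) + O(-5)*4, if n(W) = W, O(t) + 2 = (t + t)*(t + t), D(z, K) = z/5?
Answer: -1004/5 ≈ -200.80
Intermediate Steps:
D(z, K) = z/5 (D(z, K) = z*(1/5) = z/5)
O(t) = -2 + 4*t**2 (O(t) = -2 + (t + t)*(t + t) = -2 + (2*t)*(2*t) = -2 + 4*t**2)
s(r, y) = 1 - 2*r/5 (s(r, y) = 1 + r*((1/5)*(-2)) = 1 + r*(-2/5) = 1 - 2*r/5)
156*s(12, 1) + O(-5)*4 = 156*(1 - 2/5*12) + (-2 + 4*(-5)**2)*4 = 156*(1 - 24/5) + (-2 + 4*25)*4 = 156*(-19/5) + (-2 + 100)*4 = -2964/5 + 98*4 = -2964/5 + 392 = -1004/5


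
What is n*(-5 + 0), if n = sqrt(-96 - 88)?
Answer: -10*I*sqrt(46) ≈ -67.823*I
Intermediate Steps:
n = 2*I*sqrt(46) (n = sqrt(-184) = 2*I*sqrt(46) ≈ 13.565*I)
n*(-5 + 0) = (2*I*sqrt(46))*(-5 + 0) = (2*I*sqrt(46))*(-5) = -10*I*sqrt(46)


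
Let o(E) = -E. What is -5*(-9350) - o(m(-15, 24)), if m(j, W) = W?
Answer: 46774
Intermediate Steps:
-5*(-9350) - o(m(-15, 24)) = -5*(-9350) - (-1)*24 = 46750 - 1*(-24) = 46750 + 24 = 46774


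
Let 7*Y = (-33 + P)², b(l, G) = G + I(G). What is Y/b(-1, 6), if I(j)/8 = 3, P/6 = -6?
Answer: 1587/70 ≈ 22.671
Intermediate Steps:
P = -36 (P = 6*(-6) = -36)
I(j) = 24 (I(j) = 8*3 = 24)
b(l, G) = 24 + G (b(l, G) = G + 24 = 24 + G)
Y = 4761/7 (Y = (-33 - 36)²/7 = (⅐)*(-69)² = (⅐)*4761 = 4761/7 ≈ 680.14)
Y/b(-1, 6) = 4761/(7*(24 + 6)) = (4761/7)/30 = (4761/7)*(1/30) = 1587/70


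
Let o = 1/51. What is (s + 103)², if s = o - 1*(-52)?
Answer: 62504836/2601 ≈ 24031.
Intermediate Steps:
o = 1/51 ≈ 0.019608
s = 2653/51 (s = 1/51 - 1*(-52) = 1/51 + 52 = 2653/51 ≈ 52.020)
(s + 103)² = (2653/51 + 103)² = (7906/51)² = 62504836/2601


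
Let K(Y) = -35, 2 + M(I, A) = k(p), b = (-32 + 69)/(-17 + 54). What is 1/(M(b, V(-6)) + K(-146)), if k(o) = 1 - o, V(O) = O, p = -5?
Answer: -1/31 ≈ -0.032258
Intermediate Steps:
b = 1 (b = 37/37 = 37*(1/37) = 1)
M(I, A) = 4 (M(I, A) = -2 + (1 - 1*(-5)) = -2 + (1 + 5) = -2 + 6 = 4)
1/(M(b, V(-6)) + K(-146)) = 1/(4 - 35) = 1/(-31) = -1/31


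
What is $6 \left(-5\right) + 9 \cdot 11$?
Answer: $69$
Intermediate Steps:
$6 \left(-5\right) + 9 \cdot 11 = -30 + 99 = 69$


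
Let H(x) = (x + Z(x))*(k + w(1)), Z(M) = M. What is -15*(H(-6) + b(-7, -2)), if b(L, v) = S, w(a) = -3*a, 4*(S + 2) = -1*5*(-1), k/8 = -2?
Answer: -13635/4 ≈ -3408.8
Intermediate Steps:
k = -16 (k = 8*(-2) = -16)
S = -¾ (S = -2 + (-1*5*(-1))/4 = -2 + (-5*(-1))/4 = -2 + (¼)*5 = -2 + 5/4 = -¾ ≈ -0.75000)
b(L, v) = -¾
H(x) = -38*x (H(x) = (x + x)*(-16 - 3*1) = (2*x)*(-16 - 3) = (2*x)*(-19) = -38*x)
-15*(H(-6) + b(-7, -2)) = -15*(-38*(-6) - ¾) = -15*(228 - ¾) = -15*909/4 = -13635/4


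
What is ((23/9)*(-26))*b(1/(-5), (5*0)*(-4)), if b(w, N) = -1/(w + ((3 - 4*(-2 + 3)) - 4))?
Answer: -115/9 ≈ -12.778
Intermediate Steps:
b(w, N) = -1/(-5 + w) (b(w, N) = -1/(w + ((3 - 4*1) - 4)) = -1/(w + ((3 - 4) - 4)) = -1/(w + (-1 - 4)) = -1/(w - 5) = -1/(-5 + w))
((23/9)*(-26))*b(1/(-5), (5*0)*(-4)) = ((23/9)*(-26))*(-1/(-5 + 1/(-5))) = ((23*(1/9))*(-26))*(-1/(-5 - 1/5)) = ((23/9)*(-26))*(-1/(-26/5)) = -(-598)*(-5)/(9*26) = -598/9*5/26 = -115/9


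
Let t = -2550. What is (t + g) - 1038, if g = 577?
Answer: -3011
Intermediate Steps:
(t + g) - 1038 = (-2550 + 577) - 1038 = -1973 - 1038 = -3011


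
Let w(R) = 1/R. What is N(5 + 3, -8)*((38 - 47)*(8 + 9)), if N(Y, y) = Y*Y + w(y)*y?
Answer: -9945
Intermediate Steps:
N(Y, y) = 1 + Y² (N(Y, y) = Y*Y + y/y = Y² + 1 = 1 + Y²)
N(5 + 3, -8)*((38 - 47)*(8 + 9)) = (1 + (5 + 3)²)*((38 - 47)*(8 + 9)) = (1 + 8²)*(-9*17) = (1 + 64)*(-153) = 65*(-153) = -9945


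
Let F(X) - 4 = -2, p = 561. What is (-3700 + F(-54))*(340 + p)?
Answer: -3331898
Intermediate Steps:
F(X) = 2 (F(X) = 4 - 2 = 2)
(-3700 + F(-54))*(340 + p) = (-3700 + 2)*(340 + 561) = -3698*901 = -3331898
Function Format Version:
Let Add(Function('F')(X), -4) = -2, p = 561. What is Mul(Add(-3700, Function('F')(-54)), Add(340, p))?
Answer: -3331898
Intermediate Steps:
Function('F')(X) = 2 (Function('F')(X) = Add(4, -2) = 2)
Mul(Add(-3700, Function('F')(-54)), Add(340, p)) = Mul(Add(-3700, 2), Add(340, 561)) = Mul(-3698, 901) = -3331898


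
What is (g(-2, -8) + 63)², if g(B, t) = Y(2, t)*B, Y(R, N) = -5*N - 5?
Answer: 49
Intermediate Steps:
Y(R, N) = -5 - 5*N
g(B, t) = B*(-5 - 5*t) (g(B, t) = (-5 - 5*t)*B = B*(-5 - 5*t))
(g(-2, -8) + 63)² = (-5*(-2)*(1 - 8) + 63)² = (-5*(-2)*(-7) + 63)² = (-70 + 63)² = (-7)² = 49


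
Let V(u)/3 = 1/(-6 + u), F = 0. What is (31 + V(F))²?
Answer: 3721/4 ≈ 930.25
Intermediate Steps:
V(u) = 3/(-6 + u)
(31 + V(F))² = (31 + 3/(-6 + 0))² = (31 + 3/(-6))² = (31 + 3*(-⅙))² = (31 - ½)² = (61/2)² = 3721/4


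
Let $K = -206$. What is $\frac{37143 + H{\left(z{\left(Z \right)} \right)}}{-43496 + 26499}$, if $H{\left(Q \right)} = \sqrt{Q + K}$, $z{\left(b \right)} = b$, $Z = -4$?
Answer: $- \frac{37143}{16997} - \frac{i \sqrt{210}}{16997} \approx -2.1853 - 0.00085258 i$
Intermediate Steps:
$H{\left(Q \right)} = \sqrt{-206 + Q}$ ($H{\left(Q \right)} = \sqrt{Q - 206} = \sqrt{-206 + Q}$)
$\frac{37143 + H{\left(z{\left(Z \right)} \right)}}{-43496 + 26499} = \frac{37143 + \sqrt{-206 - 4}}{-43496 + 26499} = \frac{37143 + \sqrt{-210}}{-16997} = \left(37143 + i \sqrt{210}\right) \left(- \frac{1}{16997}\right) = - \frac{37143}{16997} - \frac{i \sqrt{210}}{16997}$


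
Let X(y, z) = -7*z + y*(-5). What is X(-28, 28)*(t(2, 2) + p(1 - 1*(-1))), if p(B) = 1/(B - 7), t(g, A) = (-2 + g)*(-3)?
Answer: 56/5 ≈ 11.200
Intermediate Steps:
t(g, A) = 6 - 3*g
X(y, z) = -7*z - 5*y
p(B) = 1/(-7 + B)
X(-28, 28)*(t(2, 2) + p(1 - 1*(-1))) = (-7*28 - 5*(-28))*((6 - 3*2) + 1/(-7 + (1 - 1*(-1)))) = (-196 + 140)*((6 - 6) + 1/(-7 + (1 + 1))) = -56*(0 + 1/(-7 + 2)) = -56*(0 + 1/(-5)) = -56*(0 - ⅕) = -56*(-⅕) = 56/5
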